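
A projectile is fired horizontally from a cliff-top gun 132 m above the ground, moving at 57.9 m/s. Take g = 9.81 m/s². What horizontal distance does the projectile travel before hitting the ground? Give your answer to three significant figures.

Initial vertical velocity is zero, so the fall time comes from h = ½ g t²: t = √(2 × 132 / 9.81) = 5.188 s.
Horizontal motion is uniform at 57.9 m/s, so x = 57.9 × 5.188 = 300 m.

300 m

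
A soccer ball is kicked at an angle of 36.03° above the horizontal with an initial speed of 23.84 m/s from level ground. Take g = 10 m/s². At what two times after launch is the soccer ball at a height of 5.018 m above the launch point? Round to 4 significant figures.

0.4211 s and 2.384 s

v_y0 = 23.84 sin 36.03° = 14.023 m/s.
Set y = v_y0 t − ½ g t² = 5.018: 5.000 t² − 14.023 t + 5.018 = 0.
t = [14.023 ± √(196.64 − 100.36)] / 10 = (14.023 ± 9.8122) / 10, giving t = 0.4211 s or t = 2.384 s.
So the soccer ball is at 5.018 m at t = 0.4211 s (rising) and t = 2.384 s (falling).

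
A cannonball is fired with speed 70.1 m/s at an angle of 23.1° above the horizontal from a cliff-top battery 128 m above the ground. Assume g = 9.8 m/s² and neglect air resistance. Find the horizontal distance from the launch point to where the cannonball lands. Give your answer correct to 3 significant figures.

Components: v_x = 70.1 cos 23.1° = 64.48 m/s, v_y = 70.1 sin 23.1° = 27.50 m/s.
Vertical: 0 = 128 + 27.50 t − ½(9.8) t² ⇒ 4.900 t² − 27.50 t − 128 = 0.
t = [27.50 + √(756.2 + 2509)] / 9.800 = 8.637 s.
Horizontal: R = v_x · t = 64.48 × 8.637 = 557 m.

557 m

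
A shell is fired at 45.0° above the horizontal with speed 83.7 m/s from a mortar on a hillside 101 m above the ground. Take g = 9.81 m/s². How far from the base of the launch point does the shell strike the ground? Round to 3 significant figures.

804 m

Components: v_x = 83.7 cos 45.0° = 59.18 m/s, v_y = 83.7 sin 45.0° = 59.18 m/s.
Vertical: 0 = 101 + 59.18 t − ½(9.81) t² ⇒ 4.905 t² − 59.18 t − 101 = 0.
t = [59.18 + √(3502 + 1982)] / 9.810 = 13.58 s.
Horizontal: R = v_x · t = 59.18 × 13.58 = 804 m.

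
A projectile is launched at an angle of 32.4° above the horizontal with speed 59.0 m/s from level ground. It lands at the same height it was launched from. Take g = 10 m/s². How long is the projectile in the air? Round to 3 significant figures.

6.32 s

Vertical component: v_y = 59.0 sin 32.4° = 31.61 m/s.
For a projectile landing at launch height, time of flight is t = 2 v_y / g = 2 × 31.61 / 10 = 6.32 s.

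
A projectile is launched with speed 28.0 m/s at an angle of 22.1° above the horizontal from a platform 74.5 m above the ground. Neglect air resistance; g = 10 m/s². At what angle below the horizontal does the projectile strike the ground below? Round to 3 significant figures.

v_x = 28.0 cos 22.1° = 25.94 m/s.
At impact |v_y| = √(v_y0² + 2 g h) = √(10.53² + 2×10×74.5) = 40.01 m/s.
Angle below horizontal = arctan(|v_y| / v_x) = arctan(40.01 / 25.94) = 57.0°.

57.0°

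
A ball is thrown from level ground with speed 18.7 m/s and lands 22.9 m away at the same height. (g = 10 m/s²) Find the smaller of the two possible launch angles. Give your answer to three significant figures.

20.5°

Level-ground range: R = v₀² sin(2θ)/g ⇒ sin 2θ = R g / v₀² = 22.9×10/18.7² = 0.6549.
2θ = arcsin(0.6549) = 40.91° or 180° − 40.91° = 139.09°.
So θ = 20.5° or θ = 69.5°.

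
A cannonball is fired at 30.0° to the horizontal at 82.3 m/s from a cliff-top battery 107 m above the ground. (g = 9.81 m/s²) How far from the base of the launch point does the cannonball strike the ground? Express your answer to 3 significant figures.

746 m

Components: v_x = 82.3 cos 30.0° = 71.27 m/s, v_y = 82.3 sin 30.0° = 41.15 m/s.
Vertical: 0 = 107 + 41.15 t − ½(9.81) t² ⇒ 4.905 t² − 41.15 t − 107 = 0.
t = [41.15 + √(1693 + 2099)] / 9.810 = 10.47 s.
Horizontal: R = v_x · t = 71.27 × 10.47 = 746 m.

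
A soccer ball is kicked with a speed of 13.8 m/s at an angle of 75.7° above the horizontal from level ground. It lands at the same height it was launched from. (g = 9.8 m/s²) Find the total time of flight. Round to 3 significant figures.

2.73 s

Vertical component: v_y = 13.8 sin 75.7° = 13.37 m/s.
For a projectile landing at launch height, time of flight is t = 2 v_y / g = 2 × 13.37 / 9.8 = 2.73 s.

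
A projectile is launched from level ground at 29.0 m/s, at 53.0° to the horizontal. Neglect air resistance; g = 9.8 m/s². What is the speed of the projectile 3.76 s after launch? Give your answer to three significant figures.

22.2 m/s

v_x = 29.0 cos 53.0° = 17.45 m/s (constant).
v_y(t) = 29.0 sin 53.0° − g t = 23.16 − 9.8 × 3.76 = -13.69 m/s.
Speed = √(v_x² + v_y²) = √(304.5 + 187.4) = 22.2 m/s.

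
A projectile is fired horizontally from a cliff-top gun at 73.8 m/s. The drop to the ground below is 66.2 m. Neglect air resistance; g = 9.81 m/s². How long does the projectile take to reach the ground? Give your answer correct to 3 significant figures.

3.67 s

The horizontal speed doesn't affect the fall. With v_y0 = 0, h = ½ g t².
t = √(2 × 66.2 / 9.81) = √13.50 = 3.67 s.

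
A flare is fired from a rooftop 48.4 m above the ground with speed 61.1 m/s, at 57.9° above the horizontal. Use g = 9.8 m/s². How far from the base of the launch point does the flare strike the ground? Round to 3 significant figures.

Components: v_x = 61.1 cos 57.9° = 32.47 m/s, v_y = 61.1 sin 57.9° = 51.76 m/s.
Vertical: 0 = 48.4 + 51.76 t − ½(9.8) t² ⇒ 4.900 t² − 51.76 t − 48.4 = 0.
t = [51.76 + √(2679 + 948.6)] / 9.800 = 11.43 s.
Horizontal: R = v_x · t = 32.47 × 11.43 = 371 m.

371 m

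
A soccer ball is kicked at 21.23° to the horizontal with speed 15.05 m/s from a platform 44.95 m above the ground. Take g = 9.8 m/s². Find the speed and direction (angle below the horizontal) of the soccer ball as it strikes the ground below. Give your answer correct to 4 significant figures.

33.28 m/s at 65.07° below the horizontal

v_x = 15.05 cos 21.23° = 14.029 m/s (constant).
|v_y| at impact = √((5.4498)² + 2×9.8×44.95) = 30.178 m/s.
Speed = √(14.029² + 30.178²) = 33.28 m/s; angle = arctan(30.178/14.029) = 65.07° below horizontal.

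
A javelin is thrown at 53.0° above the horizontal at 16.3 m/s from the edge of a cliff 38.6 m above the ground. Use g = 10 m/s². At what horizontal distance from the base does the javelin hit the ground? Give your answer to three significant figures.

Components: v_x = 16.3 cos 53.0° = 9.810 m/s, v_y = 16.3 sin 53.0° = 13.02 m/s.
Vertical: 0 = 38.6 + 13.02 t − ½(10) t² ⇒ 5.000 t² − 13.02 t − 38.6 = 0.
t = [13.02 + √(169.5 + 772.0)] / 10.00 = 4.370 s.
Horizontal: R = v_x · t = 9.810 × 4.370 = 42.9 m.

42.9 m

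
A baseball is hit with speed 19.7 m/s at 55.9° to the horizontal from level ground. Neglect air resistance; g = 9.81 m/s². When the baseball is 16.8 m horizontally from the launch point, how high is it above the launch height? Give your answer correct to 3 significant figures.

13.5 m

v_x = 19.7 cos 55.9° = 11.04 m/s, v_y0 = 19.7 sin 55.9° = 16.31 m/s.
Time to reach x = 16.8 m: t = x / v_x = 16.8 / 11.04 = 1.522 s.
y = v_y0 t − ½ g t² = 16.31×1.522 − 4.905×1.522² = 13.5 m.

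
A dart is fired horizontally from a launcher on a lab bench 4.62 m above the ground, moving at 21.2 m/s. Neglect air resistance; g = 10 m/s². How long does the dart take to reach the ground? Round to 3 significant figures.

The horizontal speed doesn't affect the fall. With v_y0 = 0, h = ½ g t².
t = √(2 × 4.62 / 10) = √0.9240 = 0.961 s.

0.961 s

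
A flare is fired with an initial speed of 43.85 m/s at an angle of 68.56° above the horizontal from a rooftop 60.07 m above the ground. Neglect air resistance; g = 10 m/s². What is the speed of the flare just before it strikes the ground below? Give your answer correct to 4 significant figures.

55.89 m/s

v_x = 43.85 cos 68.56° = 16.028 m/s is unchanged throughout.
For the vertical component, v_y² = v_y0² + 2 g h = (40.816)² + 2×10×60.07 = 2867.3, so |v_y| = 53.547 m/s.
Impact speed = √(v_x² + v_y²) = √(256.90 + 2867.3) = 55.89 m/s.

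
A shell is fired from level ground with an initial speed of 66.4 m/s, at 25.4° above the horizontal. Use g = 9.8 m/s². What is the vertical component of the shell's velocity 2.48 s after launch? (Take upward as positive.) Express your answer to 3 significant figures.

4.18 m/s

Initial vertical component: v_y0 = 66.4 sin 25.4° = 28.48 m/s.
v_y(t) = v_y0 − g t = 28.48 − 9.8 × 2.48 = 4.18 m/s.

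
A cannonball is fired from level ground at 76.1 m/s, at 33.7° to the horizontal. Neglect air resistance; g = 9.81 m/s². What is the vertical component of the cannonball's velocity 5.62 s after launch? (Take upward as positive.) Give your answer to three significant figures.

Initial vertical component: v_y0 = 76.1 sin 33.7° = 42.22 m/s.
v_y(t) = v_y0 − g t = 42.22 − 9.81 × 5.62 = -12.9 m/s.

-12.9 m/s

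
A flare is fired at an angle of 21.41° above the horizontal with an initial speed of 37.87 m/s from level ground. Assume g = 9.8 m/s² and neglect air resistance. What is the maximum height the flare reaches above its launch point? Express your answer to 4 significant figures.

9.750 m

Vertical component of launch velocity: v_y = 37.87 sin 21.41° = 13.824 m/s.
At the highest point the vertical velocity is zero, so v_y² = 2 g h_max.
h_max = (13.824)² / (2 × 9.8) = 191.10 / 19.60 = 9.750 m.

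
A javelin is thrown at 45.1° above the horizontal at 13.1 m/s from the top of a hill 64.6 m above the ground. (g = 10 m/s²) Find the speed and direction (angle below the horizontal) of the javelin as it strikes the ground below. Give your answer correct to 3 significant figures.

38.3 m/s at 76.0° below the horizontal

v_x = 13.1 cos 45.1° = 9.247 m/s (constant).
|v_y| at impact = √((9.279)² + 2×10×64.6) = 37.12 m/s.
Speed = √(9.247² + 37.12²) = 38.3 m/s; angle = arctan(37.12/9.247) = 76.0° below horizontal.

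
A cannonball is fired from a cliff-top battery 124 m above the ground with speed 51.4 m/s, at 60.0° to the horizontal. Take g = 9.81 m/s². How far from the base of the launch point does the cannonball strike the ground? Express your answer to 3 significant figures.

Components: v_x = 51.4 cos 60.0° = 25.70 m/s, v_y = 51.4 sin 60.0° = 44.51 m/s.
Vertical: 0 = 124 + 44.51 t − ½(9.81) t² ⇒ 4.905 t² − 44.51 t − 124 = 0.
t = [44.51 + √(1981 + 2433)] / 9.810 = 11.31 s.
Horizontal: R = v_x · t = 25.70 × 11.31 = 291 m.

291 m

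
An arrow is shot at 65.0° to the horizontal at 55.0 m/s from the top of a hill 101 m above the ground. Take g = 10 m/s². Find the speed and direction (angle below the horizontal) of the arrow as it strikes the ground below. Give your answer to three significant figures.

v_x = 55.0 cos 65.0° = 23.24 m/s (constant).
|v_y| at impact = √((49.85)² + 2×10×101) = 67.12 m/s.
Speed = √(23.24² + 67.12²) = 71.0 m/s; angle = arctan(67.12/23.24) = 70.9° below horizontal.

71.0 m/s at 70.9° below the horizontal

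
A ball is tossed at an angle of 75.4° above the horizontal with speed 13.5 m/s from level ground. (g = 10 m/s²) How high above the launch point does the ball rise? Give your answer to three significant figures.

8.53 m

Vertical component of launch velocity: v_y = 13.5 sin 75.4° = 13.06 m/s.
At the highest point the vertical velocity is zero, so v_y² = 2 g h_max.
h_max = (13.06)² / (2 × 10) = 170.6 / 20.00 = 8.53 m.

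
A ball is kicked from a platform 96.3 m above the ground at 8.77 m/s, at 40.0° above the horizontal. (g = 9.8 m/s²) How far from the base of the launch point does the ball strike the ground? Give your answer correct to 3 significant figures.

Components: v_x = 8.77 cos 40.0° = 6.718 m/s, v_y = 8.77 sin 40.0° = 5.637 m/s.
Vertical: 0 = 96.3 + 5.637 t − ½(9.8) t² ⇒ 4.900 t² − 5.637 t − 96.3 = 0.
t = [5.637 + √(31.78 + 1887)] / 9.800 = 5.045 s.
Horizontal: R = v_x · t = 6.718 × 5.045 = 33.9 m.

33.9 m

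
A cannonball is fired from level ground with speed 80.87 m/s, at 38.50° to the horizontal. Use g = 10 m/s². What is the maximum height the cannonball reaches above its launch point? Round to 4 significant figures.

126.7 m

Vertical component of launch velocity: v_y = 80.87 sin 38.50° = 50.343 m/s.
At the highest point the vertical velocity is zero, so v_y² = 2 g h_max.
h_max = (50.343)² / (2 × 10) = 2534.4 / 20.00 = 126.7 m.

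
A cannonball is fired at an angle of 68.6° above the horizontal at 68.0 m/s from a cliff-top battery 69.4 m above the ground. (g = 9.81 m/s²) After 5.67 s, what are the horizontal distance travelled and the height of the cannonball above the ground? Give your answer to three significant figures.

v_x = 68.0 cos 68.6° = 24.81 m/s; v_y0 = 68.0 sin 68.6° = 63.31 m/s.
x = v_x t = 24.81 × 5.67 = 141 m.
y = 69.4 + v_y0 t − ½ g t² = 271 m.

x = 141 m, y = 271 m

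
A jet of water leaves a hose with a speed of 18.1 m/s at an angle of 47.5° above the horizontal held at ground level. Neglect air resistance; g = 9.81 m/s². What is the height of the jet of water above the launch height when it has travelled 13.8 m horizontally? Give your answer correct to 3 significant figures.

v_x = 18.1 cos 47.5° = 12.23 m/s, v_y0 = 18.1 sin 47.5° = 13.34 m/s.
Time to reach x = 13.8 m: t = x / v_x = 13.8 / 12.23 = 1.128 s.
y = v_y0 t − ½ g t² = 13.34×1.128 − 4.905×1.128² = 8.81 m.

8.81 m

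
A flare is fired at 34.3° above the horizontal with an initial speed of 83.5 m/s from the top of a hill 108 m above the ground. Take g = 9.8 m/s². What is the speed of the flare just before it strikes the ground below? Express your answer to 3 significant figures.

95.3 m/s

v_x = 83.5 cos 34.3° = 68.98 m/s is unchanged throughout.
For the vertical component, v_y² = v_y0² + 2 g h = (47.05)² + 2×9.8×108 = 4331, so |v_y| = 65.81 m/s.
Impact speed = √(v_x² + v_y²) = √(4758 + 4331) = 95.3 m/s.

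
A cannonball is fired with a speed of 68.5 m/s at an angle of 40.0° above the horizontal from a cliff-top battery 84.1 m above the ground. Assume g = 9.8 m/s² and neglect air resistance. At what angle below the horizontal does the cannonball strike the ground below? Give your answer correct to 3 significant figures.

48.8°

v_x = 68.5 cos 40.0° = 52.47 m/s.
At impact |v_y| = √(v_y0² + 2 g h) = √(44.03² + 2×9.8×84.1) = 59.89 m/s.
Angle below horizontal = arctan(|v_y| / v_x) = arctan(59.89 / 52.47) = 48.8°.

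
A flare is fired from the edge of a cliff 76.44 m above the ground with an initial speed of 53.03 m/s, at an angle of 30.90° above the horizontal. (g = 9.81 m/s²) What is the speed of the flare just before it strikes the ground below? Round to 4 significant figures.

v_x = 53.03 cos 30.90° = 45.503 m/s is unchanged throughout.
For the vertical component, v_y² = v_y0² + 2 g h = (27.233)² + 2×9.81×76.44 = 2241.4, so |v_y| = 47.343 m/s.
Impact speed = √(v_x² + v_y²) = √(2070.5 + 2241.4) = 65.67 m/s.

65.67 m/s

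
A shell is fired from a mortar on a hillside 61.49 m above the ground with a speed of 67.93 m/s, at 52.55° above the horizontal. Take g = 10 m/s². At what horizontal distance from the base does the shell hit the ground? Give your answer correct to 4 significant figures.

Components: v_x = 67.93 cos 52.55° = 41.306 m/s, v_y = 67.93 sin 52.55° = 53.929 m/s.
Vertical: 0 = 61.49 + 53.929 t − ½(10) t² ⇒ 5.000 t² − 53.929 t − 61.49 = 0.
t = [53.929 + √(2908.3 + 1229.8)] / 10.00 = 11.826 s.
Horizontal: R = v_x · t = 41.306 × 11.826 = 488.5 m.

488.5 m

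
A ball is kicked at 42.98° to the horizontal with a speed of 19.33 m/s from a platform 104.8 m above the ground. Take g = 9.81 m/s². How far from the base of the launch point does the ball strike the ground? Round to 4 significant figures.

87.07 m

Components: v_x = 19.33 cos 42.98° = 14.142 m/s, v_y = 19.33 sin 42.98° = 13.178 m/s.
Vertical: 0 = 104.8 + 13.178 t − ½(9.81) t² ⇒ 4.905 t² − 13.178 t − 104.8 = 0.
t = [13.178 + √(173.66 + 2056.2)] / 9.810 = 6.1569 s.
Horizontal: R = v_x · t = 14.142 × 6.1569 = 87.07 m.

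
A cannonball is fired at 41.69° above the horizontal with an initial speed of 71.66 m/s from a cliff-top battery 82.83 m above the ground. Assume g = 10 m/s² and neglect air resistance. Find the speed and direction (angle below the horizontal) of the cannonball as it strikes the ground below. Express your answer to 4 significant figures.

v_x = 71.66 cos 41.69° = 53.512 m/s (constant).
|v_y| at impact = √((47.661)² + 2×10×82.83) = 62.675 m/s.
Speed = √(53.512² + 62.675²) = 82.41 m/s; angle = arctan(62.675/53.512) = 49.51° below horizontal.

82.41 m/s at 49.51° below the horizontal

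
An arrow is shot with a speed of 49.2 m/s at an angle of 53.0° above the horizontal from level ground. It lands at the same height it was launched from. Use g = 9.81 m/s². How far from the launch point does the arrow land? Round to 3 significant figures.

237 m

For level ground, R = v₀² sin(2θ) / g.
sin(2 × 53.0°) = sin 106.0° = 0.9613.
R = (49.2)² × 0.9613 / 9.81 = 237 m.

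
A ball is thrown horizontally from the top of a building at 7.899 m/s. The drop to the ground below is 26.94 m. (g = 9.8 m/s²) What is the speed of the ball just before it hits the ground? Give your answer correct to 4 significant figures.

Fall time: t = √(2 × 26.94 / 9.8) = 2.3448 s.
At impact: v_x = 7.899 m/s (unchanged), v_y = g t = 9.8 × 2.3448 = 22.979 m/s.
Speed = √(v_x² + v_y²) = √(62.394 + 528.03) = 24.30 m/s.

24.30 m/s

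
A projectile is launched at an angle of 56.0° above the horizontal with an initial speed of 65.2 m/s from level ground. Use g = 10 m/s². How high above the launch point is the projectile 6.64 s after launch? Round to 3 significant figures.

138 m

v_y0 = 65.2 sin 56.0° = 54.05 m/s.
y(t) = v_y0 t − ½ g t² = 54.05×6.64 − 5.000×6.64² = 138 m.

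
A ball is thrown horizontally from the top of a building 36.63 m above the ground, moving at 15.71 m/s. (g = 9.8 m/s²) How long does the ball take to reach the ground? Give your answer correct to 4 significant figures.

The horizontal speed doesn't affect the fall. With v_y0 = 0, h = ½ g t².
t = √(2 × 36.63 / 9.8) = √7.4755 = 2.734 s.

2.734 s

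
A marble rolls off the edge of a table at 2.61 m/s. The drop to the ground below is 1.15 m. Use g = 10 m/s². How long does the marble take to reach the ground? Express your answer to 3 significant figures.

0.480 s

The horizontal speed doesn't affect the fall. With v_y0 = 0, h = ½ g t².
t = √(2 × 1.15 / 10) = √0.2300 = 0.480 s.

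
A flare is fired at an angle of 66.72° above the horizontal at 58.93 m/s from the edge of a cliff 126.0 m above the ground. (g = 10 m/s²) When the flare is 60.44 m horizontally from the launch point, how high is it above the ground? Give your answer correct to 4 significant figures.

232.8 m

v_x = 58.93 cos 66.72° = 23.291 m/s, v_y0 = 58.93 sin 66.72° = 54.132 m/s.
Time to reach x = 60.44 m: t = x / v_x = 60.44 / 23.291 = 2.5950 s.
y = 126.0 + v_y0 t − ½ g t² = 126.0 + 54.132×2.5950 − 5.000×2.5950² = 232.8 m.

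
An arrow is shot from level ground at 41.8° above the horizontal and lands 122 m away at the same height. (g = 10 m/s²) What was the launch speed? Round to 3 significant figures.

35.0 m/s

On level ground, R = v₀² sin(2θ) / g, so v₀ = √(R g / sin 2θ).
sin(2 × 41.8°) = 0.9938.
v₀ = √(122 × 10 / 0.9938) = √1228 = 35.0 m/s.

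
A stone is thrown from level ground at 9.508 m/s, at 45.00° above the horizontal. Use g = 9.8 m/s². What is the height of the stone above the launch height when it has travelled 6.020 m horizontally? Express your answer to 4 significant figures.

v_x = 9.508 cos 45.00° = 6.7232 m/s, v_y0 = 9.508 sin 45.00° = 6.7232 m/s.
Time to reach x = 6.020 m: t = x / v_x = 6.020 / 6.7232 = 0.89541 s.
y = v_y0 t − ½ g t² = 6.7232×0.89541 − 4.900×0.89541² = 2.091 m.

2.091 m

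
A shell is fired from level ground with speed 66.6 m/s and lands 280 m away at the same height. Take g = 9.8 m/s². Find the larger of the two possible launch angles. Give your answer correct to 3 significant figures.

Level-ground range: R = v₀² sin(2θ)/g ⇒ sin 2θ = R g / v₀² = 280×9.8/66.6² = 0.6186.
2θ = arcsin(0.6186) = 38.21° or 180° − 38.21° = 141.79°.
So θ = 19.1° or θ = 70.9°.

70.9°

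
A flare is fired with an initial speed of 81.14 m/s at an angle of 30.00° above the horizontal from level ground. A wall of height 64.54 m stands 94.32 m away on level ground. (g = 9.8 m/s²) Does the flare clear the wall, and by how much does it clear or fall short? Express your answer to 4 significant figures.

v_x = 81.14 cos 30.00° = 70.269 m/s; v_y0 = 81.14 sin 30.00° = 40.570 m/s.
Time to reach the wall: t = 94.32 / 70.269 = 1.3423 s.
Height at that point: y = 40.570×1.3423 − 4.900×1.3423² = 45.628 m.
That is 64.54 − 45.628 = 18.91 m below the top of the wall, so the flare does not clear it.

No — it falls 18.91 m short of clearing the wall.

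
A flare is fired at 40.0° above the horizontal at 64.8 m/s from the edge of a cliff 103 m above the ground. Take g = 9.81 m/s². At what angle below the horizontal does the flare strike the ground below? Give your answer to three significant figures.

v_x = 64.8 cos 40.0° = 49.64 m/s.
At impact |v_y| = √(v_y0² + 2 g h) = √(41.65² + 2×9.81×103) = 61.28 m/s.
Angle below horizontal = arctan(|v_y| / v_x) = arctan(61.28 / 49.64) = 51.0°.

51.0°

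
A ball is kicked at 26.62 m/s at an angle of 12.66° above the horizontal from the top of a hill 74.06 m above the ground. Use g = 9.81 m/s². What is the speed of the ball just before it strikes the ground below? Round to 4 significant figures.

46.49 m/s

v_x = 26.62 cos 12.66° = 25.973 m/s is unchanged throughout.
For the vertical component, v_y² = v_y0² + 2 g h = (5.8342)² + 2×9.81×74.06 = 1487.1, so |v_y| = 38.563 m/s.
Impact speed = √(v_x² + v_y²) = √(674.60 + 1487.1) = 46.49 m/s.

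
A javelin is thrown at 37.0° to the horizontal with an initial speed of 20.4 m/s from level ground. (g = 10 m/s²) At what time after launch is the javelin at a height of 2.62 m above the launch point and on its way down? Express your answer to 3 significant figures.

2.22 s

v_y0 = 20.4 sin 37.0° = 12.28 m/s.
Set y = v_y0 t − ½ g t² = 2.62: 5.000 t² − 12.28 t + 2.62 = 0.
t = [12.28 ± √(150.8 − 52.40)] / 10 = (12.28 ± 9.920) / 10, giving t = 0.236 s or t = 2.22 s.
On the way down corresponds to the larger root: t = 2.22 s.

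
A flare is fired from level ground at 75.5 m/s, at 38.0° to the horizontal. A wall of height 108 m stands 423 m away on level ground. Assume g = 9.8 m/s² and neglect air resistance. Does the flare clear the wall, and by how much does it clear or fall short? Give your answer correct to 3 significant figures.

v_x = 75.5 cos 38.0° = 59.49 m/s; v_y0 = 75.5 sin 38.0° = 46.48 m/s.
Time to reach the wall: t = 423 / 59.49 = 7.110 s.
Height at that point: y = 46.48×7.110 − 4.900×7.110² = 82.77 m.
That is 108 − 82.77 = 25.2 m below the top of the wall, so the flare does not clear it.

No — it falls 25.2 m short of clearing the wall.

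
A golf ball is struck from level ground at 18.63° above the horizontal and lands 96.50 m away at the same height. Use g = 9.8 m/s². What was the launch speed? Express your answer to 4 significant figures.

On level ground, R = v₀² sin(2θ) / g, so v₀ = √(R g / sin 2θ).
sin(2 × 18.63°) = 0.6054.
v₀ = √(96.50 × 9.8 / 0.6054) = √1562.1 = 39.52 m/s.

39.52 m/s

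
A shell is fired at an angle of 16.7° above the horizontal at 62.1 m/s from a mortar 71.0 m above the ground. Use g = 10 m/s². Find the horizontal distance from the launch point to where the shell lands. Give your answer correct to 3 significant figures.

Components: v_x = 62.1 cos 16.7° = 59.48 m/s, v_y = 62.1 sin 16.7° = 17.85 m/s.
Vertical: 0 = 71.0 + 17.85 t − ½(10) t² ⇒ 5.000 t² − 17.85 t − 71.0 = 0.
t = [17.85 + √(318.6 + 1420)] / 10.00 = 5.955 s.
Horizontal: R = v_x · t = 59.48 × 5.955 = 354 m.

354 m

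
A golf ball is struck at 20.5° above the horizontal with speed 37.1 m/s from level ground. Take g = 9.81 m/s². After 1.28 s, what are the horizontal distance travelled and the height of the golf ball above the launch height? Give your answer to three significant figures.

v_x = 37.1 cos 20.5° = 34.75 m/s; v_y0 = 37.1 sin 20.5° = 12.99 m/s.
x = v_x t = 34.75 × 1.28 = 44.5 m.
y = v_y0 t − ½ g t² = 12.99×1.28 − 4.905×1.28² = 8.59 m.

x = 44.5 m, y = 8.59 m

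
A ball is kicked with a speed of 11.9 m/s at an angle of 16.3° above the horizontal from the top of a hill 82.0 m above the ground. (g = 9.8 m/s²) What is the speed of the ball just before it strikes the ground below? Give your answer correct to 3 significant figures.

41.8 m/s

v_x = 11.9 cos 16.3° = 11.42 m/s is unchanged throughout.
For the vertical component, v_y² = v_y0² + 2 g h = (3.340)² + 2×9.8×82.0 = 1618, so |v_y| = 40.22 m/s.
Impact speed = √(v_x² + v_y²) = √(130.4 + 1618) = 41.8 m/s.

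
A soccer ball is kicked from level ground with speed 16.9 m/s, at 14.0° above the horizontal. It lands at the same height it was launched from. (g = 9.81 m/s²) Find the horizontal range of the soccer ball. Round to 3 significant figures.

13.7 m

Components: v_x = 16.9 cos 14.0° = 16.40 m/s, v_y = 16.9 sin 14.0° = 4.088 m/s.
Time of flight (same landing height): t = 2 v_y / g = 2 × 4.088 / 9.81 = 0.8334 s.
Range: R = v_x · t = 16.40 × 0.8334 = 13.7 m.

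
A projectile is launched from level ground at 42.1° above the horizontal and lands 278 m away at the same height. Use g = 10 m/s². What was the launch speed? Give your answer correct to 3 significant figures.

On level ground, R = v₀² sin(2θ) / g, so v₀ = √(R g / sin 2θ).
sin(2 × 42.1°) = 0.9949.
v₀ = √(278 × 10 / 0.9949) = √2794 = 52.9 m/s.

52.9 m/s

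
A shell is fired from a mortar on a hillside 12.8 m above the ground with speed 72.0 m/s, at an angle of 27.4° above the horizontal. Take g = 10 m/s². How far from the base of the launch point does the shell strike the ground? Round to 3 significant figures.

Components: v_x = 72.0 cos 27.4° = 63.92 m/s, v_y = 72.0 sin 27.4° = 33.13 m/s.
Vertical: 0 = 12.8 + 33.13 t − ½(10) t² ⇒ 5.000 t² − 33.13 t − 12.8 = 0.
t = [33.13 + √(1098 + 256.0)] / 10.00 = 6.993 s.
Horizontal: R = v_x · t = 63.92 × 6.993 = 447 m.

447 m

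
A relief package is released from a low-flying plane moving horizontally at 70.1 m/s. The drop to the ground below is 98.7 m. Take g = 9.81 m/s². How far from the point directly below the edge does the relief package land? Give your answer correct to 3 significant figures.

Initial vertical velocity is zero, so the fall time comes from h = ½ g t²: t = √(2 × 98.7 / 9.81) = 4.486 s.
Horizontal motion is uniform at 70.1 m/s, so x = 70.1 × 4.486 = 314 m.

314 m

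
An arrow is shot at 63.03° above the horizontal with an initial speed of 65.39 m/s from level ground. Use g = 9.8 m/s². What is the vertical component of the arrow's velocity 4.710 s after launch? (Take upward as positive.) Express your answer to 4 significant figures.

Initial vertical component: v_y0 = 65.39 sin 63.03° = 58.278 m/s.
v_y(t) = v_y0 − g t = 58.278 − 9.8 × 4.710 = 12.12 m/s.

12.12 m/s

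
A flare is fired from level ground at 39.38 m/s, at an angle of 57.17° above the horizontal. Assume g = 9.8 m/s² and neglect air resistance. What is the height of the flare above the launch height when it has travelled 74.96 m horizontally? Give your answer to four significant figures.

55.78 m

v_x = 39.38 cos 57.17° = 21.350 m/s, v_y0 = 39.38 sin 57.17° = 33.090 m/s.
Time to reach x = 74.96 m: t = x / v_x = 74.96 / 21.350 = 3.5110 s.
y = v_y0 t − ½ g t² = 33.090×3.5110 − 4.900×3.5110² = 55.78 m.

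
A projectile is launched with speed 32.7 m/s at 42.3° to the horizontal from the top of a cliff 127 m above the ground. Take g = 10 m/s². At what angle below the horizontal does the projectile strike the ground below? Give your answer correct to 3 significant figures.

v_x = 32.7 cos 42.3° = 24.19 m/s.
At impact |v_y| = √(v_y0² + 2 g h) = √(22.01² + 2×10×127) = 54.99 m/s.
Angle below horizontal = arctan(|v_y| / v_x) = arctan(54.99 / 24.19) = 66.3°.

66.3°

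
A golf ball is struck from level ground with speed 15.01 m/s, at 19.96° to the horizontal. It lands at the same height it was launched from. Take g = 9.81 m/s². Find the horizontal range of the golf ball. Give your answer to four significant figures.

14.74 m

For level ground, R = v₀² sin(2θ) / g.
sin(2 × 19.96°) = sin 39.920° = 0.6417.
R = (15.01)² × 0.6417 / 9.81 = 14.74 m.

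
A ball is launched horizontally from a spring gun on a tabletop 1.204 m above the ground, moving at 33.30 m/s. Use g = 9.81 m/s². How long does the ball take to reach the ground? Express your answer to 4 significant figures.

The horizontal speed doesn't affect the fall. With v_y0 = 0, h = ½ g t².
t = √(2 × 1.204 / 9.81) = √0.24546 = 0.4954 s.

0.4954 s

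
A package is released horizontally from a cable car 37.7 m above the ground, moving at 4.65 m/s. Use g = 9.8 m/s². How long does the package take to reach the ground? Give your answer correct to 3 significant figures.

2.77 s

The horizontal speed doesn't affect the fall. With v_y0 = 0, h = ½ g t².
t = √(2 × 37.7 / 9.8) = √7.694 = 2.77 s.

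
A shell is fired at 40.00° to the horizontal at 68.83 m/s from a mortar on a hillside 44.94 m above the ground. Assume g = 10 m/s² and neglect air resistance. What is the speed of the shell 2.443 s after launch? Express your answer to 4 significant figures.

56.33 m/s

v_x = 68.83 cos 40.00° = 52.727 m/s (constant).
v_y(t) = 68.83 sin 40.00° − g t = 44.243 − 10 × 2.443 = 19.813 m/s.
Speed = √(v_x² + v_y²) = √(2780.1 + 392.55) = 56.33 m/s.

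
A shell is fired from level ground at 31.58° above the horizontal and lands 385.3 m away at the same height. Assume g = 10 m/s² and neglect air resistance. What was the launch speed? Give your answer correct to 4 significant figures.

On level ground, R = v₀² sin(2θ) / g, so v₀ = √(R g / sin 2θ).
sin(2 × 31.58°) = 0.8923.
v₀ = √(385.3 × 10 / 0.8923) = √4318.1 = 65.71 m/s.

65.71 m/s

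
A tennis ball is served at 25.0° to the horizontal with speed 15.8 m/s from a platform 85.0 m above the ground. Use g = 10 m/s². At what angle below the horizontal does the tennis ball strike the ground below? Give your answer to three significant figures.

71.1°

v_x = 15.8 cos 25.0° = 14.32 m/s.
At impact |v_y| = √(v_y0² + 2 g h) = √(6.677² + 2×10×85.0) = 41.77 m/s.
Angle below horizontal = arctan(|v_y| / v_x) = arctan(41.77 / 14.32) = 71.1°.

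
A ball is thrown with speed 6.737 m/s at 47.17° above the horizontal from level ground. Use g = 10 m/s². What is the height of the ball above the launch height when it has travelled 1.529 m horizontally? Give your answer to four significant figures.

v_x = 6.737 cos 47.17° = 4.5800 m/s, v_y0 = 6.737 sin 47.17° = 4.9407 m/s.
Time to reach x = 1.529 m: t = x / v_x = 1.529 / 4.5800 = 0.33384 s.
y = v_y0 t − ½ g t² = 4.9407×0.33384 − 5.000×0.33384² = 1.092 m.

1.092 m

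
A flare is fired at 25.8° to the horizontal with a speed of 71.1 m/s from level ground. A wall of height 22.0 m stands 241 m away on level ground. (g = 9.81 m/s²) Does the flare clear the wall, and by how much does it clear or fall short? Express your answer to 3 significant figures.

Yes — it clears the wall by 25.0 m.

v_x = 71.1 cos 25.8° = 64.01 m/s; v_y0 = 71.1 sin 25.8° = 30.94 m/s.
Time to reach the wall: t = 241 / 64.01 = 3.765 s.
Height at that point: y = 30.94×3.765 − 4.905×3.765² = 46.96 m.
That is 46.96 − 22.0 = 25.0 m above the top of the wall, so the flare clears it.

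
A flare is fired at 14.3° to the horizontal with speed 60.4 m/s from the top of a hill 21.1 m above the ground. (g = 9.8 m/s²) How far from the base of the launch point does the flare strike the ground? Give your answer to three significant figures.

240 m

Components: v_x = 60.4 cos 14.3° = 58.53 m/s, v_y = 60.4 sin 14.3° = 14.92 m/s.
Vertical: 0 = 21.1 + 14.92 t − ½(9.8) t² ⇒ 4.900 t² − 14.92 t − 21.1 = 0.
t = [14.92 + √(222.6 + 413.6)] / 9.800 = 4.096 s.
Horizontal: R = v_x · t = 58.53 × 4.096 = 240 m.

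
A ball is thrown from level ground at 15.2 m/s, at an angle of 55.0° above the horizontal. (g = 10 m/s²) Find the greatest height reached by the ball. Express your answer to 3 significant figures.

Vertical component of launch velocity: v_y = 15.2 sin 55.0° = 12.45 m/s.
At the highest point the vertical velocity is zero, so v_y² = 2 g h_max.
h_max = (12.45)² / (2 × 10) = 155.0 / 20.00 = 7.75 m.

7.75 m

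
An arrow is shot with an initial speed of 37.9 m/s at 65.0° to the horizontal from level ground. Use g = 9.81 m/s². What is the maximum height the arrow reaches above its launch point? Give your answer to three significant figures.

60.1 m

Vertical component of launch velocity: v_y = 37.9 sin 65.0° = 34.35 m/s.
At the highest point the vertical velocity is zero, so v_y² = 2 g h_max.
h_max = (34.35)² / (2 × 9.81) = 1180 / 19.62 = 60.1 m.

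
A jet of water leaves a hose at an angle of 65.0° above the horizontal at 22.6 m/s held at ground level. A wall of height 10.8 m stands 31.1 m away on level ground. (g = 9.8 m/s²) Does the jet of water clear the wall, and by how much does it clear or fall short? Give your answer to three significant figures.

v_x = 22.6 cos 65.0° = 9.551 m/s; v_y0 = 22.6 sin 65.0° = 20.48 m/s.
Time to reach the wall: t = 31.1 / 9.551 = 3.256 s.
Height at that point: y = 20.48×3.256 − 4.900×3.256² = 14.74 m.
That is 14.74 − 10.8 = 3.94 m above the top of the wall, so the jet of water clears it.

Yes — it clears the wall by 3.94 m.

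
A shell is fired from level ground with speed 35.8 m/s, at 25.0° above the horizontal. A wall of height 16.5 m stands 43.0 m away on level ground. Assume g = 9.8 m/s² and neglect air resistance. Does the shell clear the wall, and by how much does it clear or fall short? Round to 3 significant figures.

v_x = 35.8 cos 25.0° = 32.45 m/s; v_y0 = 35.8 sin 25.0° = 15.13 m/s.
Time to reach the wall: t = 43.0 / 32.45 = 1.325 s.
Height at that point: y = 15.13×1.325 − 4.900×1.325² = 11.44 m.
That is 16.5 − 11.44 = 5.06 m below the top of the wall, so the shell does not clear it.

No — it falls 5.06 m short of clearing the wall.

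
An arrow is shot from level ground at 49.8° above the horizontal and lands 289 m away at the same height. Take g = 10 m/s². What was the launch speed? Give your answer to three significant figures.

On level ground, R = v₀² sin(2θ) / g, so v₀ = √(R g / sin 2θ).
sin(2 × 49.8°) = 0.9860.
v₀ = √(289 × 10 / 0.9860) = √2931 = 54.1 m/s.

54.1 m/s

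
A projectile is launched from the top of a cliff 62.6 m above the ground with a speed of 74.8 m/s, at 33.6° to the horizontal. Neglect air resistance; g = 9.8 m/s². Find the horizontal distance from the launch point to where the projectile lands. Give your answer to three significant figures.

Components: v_x = 74.8 cos 33.6° = 62.30 m/s, v_y = 74.8 sin 33.6° = 41.39 m/s.
Vertical: 0 = 62.6 + 41.39 t − ½(9.8) t² ⇒ 4.900 t² − 41.39 t − 62.6 = 0.
t = [41.39 + √(1713 + 1227)] / 9.800 = 9.756 s.
Horizontal: R = v_x · t = 62.30 × 9.756 = 608 m.

608 m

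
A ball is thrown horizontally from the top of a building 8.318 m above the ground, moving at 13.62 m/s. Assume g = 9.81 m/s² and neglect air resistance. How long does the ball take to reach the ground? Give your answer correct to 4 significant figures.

The horizontal speed doesn't affect the fall. With v_y0 = 0, h = ½ g t².
t = √(2 × 8.318 / 9.81) = √1.6958 = 1.302 s.

1.302 s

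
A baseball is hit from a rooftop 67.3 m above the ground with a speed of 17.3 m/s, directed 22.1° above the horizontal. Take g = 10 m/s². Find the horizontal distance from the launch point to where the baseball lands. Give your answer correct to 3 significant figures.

70.2 m

Components: v_x = 17.3 cos 22.1° = 16.03 m/s, v_y = 17.3 sin 22.1° = 6.509 m/s.
Vertical: 0 = 67.3 + 6.509 t − ½(10) t² ⇒ 5.000 t² − 6.509 t − 67.3 = 0.
t = [6.509 + √(42.37 + 1346)] / 10.00 = 4.377 s.
Horizontal: R = v_x · t = 16.03 × 4.377 = 70.2 m.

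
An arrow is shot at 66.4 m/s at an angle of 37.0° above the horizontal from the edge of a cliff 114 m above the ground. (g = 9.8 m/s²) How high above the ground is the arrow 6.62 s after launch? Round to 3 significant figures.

164 m

v_y0 = 66.4 sin 37.0° = 39.96 m/s.
y(t) = 114 + v_y0 t − ½ g t² = 114 + 39.96×6.62 − ½×9.8×6.62² = 164 m.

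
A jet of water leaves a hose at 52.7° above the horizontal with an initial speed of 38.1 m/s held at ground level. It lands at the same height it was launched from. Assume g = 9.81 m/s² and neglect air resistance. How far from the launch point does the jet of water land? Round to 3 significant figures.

Components: v_x = 38.1 cos 52.7° = 23.09 m/s, v_y = 38.1 sin 52.7° = 30.31 m/s.
Time of flight (same landing height): t = 2 v_y / g = 2 × 30.31 / 9.81 = 6.179 s.
Range: R = v_x · t = 23.09 × 6.179 = 143 m.

143 m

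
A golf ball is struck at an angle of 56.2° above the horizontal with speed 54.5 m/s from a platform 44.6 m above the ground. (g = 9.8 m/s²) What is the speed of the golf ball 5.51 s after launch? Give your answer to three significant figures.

31.5 m/s

v_x = 54.5 cos 56.2° = 30.32 m/s (constant).
v_y(t) = 54.5 sin 56.2° − g t = 45.29 − 9.8 × 5.51 = -8.708 m/s.
Speed = √(v_x² + v_y²) = √(919.3 + 75.83) = 31.5 m/s.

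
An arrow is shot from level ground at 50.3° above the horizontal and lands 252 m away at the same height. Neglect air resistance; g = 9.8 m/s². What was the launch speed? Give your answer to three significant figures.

50.1 m/s

On level ground, R = v₀² sin(2θ) / g, so v₀ = √(R g / sin 2θ).
sin(2 × 50.3°) = 0.9829.
v₀ = √(252 × 9.8 / 0.9829) = √2513 = 50.1 m/s.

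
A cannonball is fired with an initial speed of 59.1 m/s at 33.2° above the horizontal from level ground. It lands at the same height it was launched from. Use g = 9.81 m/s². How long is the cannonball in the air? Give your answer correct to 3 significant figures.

6.60 s

Vertical component: v_y = 59.1 sin 33.2° = 32.36 m/s.
For a projectile landing at launch height, time of flight is t = 2 v_y / g = 2 × 32.36 / 9.81 = 6.60 s.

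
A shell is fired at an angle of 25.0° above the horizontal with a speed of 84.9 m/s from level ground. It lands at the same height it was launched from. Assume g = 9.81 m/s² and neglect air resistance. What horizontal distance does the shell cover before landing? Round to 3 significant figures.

563 m

Components: v_x = 84.9 cos 25.0° = 76.95 m/s, v_y = 84.9 sin 25.0° = 35.88 m/s.
Time of flight (same landing height): t = 2 v_y / g = 2 × 35.88 / 9.81 = 7.315 s.
Range: R = v_x · t = 76.95 × 7.315 = 563 m.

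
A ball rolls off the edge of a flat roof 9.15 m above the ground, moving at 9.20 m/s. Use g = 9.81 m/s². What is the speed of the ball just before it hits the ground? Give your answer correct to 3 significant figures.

Fall time: t = √(2 × 9.15 / 9.81) = 1.366 s.
At impact: v_x = 9.20 m/s (unchanged), v_y = g t = 9.81 × 1.366 = 13.40 m/s.
Speed = √(v_x² + v_y²) = √(84.64 + 179.6) = 16.3 m/s.

16.3 m/s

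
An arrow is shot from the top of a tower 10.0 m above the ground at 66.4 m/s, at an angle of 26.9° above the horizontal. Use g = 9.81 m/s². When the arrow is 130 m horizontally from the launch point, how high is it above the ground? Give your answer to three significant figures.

52.3 m

v_x = 66.4 cos 26.9° = 59.22 m/s, v_y0 = 66.4 sin 26.9° = 30.04 m/s.
Time to reach x = 130 m: t = x / v_x = 130 / 59.22 = 2.195 s.
y = 10.0 + v_y0 t − ½ g t² = 10.0 + 30.04×2.195 − 4.905×2.195² = 52.3 m.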